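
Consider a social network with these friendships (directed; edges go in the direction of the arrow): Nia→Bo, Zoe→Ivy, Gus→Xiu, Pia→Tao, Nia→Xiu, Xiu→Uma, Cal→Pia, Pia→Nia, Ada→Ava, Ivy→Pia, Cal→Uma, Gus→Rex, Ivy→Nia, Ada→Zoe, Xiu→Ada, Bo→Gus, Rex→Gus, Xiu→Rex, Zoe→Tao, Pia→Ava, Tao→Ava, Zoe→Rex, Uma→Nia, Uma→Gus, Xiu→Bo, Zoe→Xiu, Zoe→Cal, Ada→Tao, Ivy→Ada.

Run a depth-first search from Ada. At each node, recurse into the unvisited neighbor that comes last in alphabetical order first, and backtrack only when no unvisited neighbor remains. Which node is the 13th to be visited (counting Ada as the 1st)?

Visit Ada
Ada → Zoe
Zoe → Xiu
Xiu → Uma
Uma → Nia
Nia → Bo
Bo → Gus
Gus → Rex
Zoe → Tao
Tao → Ava
Zoe → Ivy
Ivy → Pia
Zoe → Cal

Visit order: Ada, Zoe, Xiu, Uma, Nia, Bo, Gus, Rex, Tao, Ava, Ivy, Pia, Cal

Cal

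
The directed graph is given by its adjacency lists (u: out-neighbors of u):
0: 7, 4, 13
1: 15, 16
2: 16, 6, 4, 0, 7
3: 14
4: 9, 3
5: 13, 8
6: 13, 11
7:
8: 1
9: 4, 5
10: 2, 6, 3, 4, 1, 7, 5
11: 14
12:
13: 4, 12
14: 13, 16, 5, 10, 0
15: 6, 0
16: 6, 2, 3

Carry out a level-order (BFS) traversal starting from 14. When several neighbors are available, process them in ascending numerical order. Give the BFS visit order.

14, 0, 5, 10, 13, 16, 4, 7, 8, 1, 2, 3, 6, 12, 9, 15, 11

Visit 14; enqueue 0, 5, 10, 13, 16 → queue [0, 5, 10, 13, 16]
Visit 0; enqueue 4, 7 → queue [5, 10, 13, 16, 4, 7]
Visit 5; enqueue 8 → queue [10, 13, 16, 4, 7, 8]
Visit 10; enqueue 1, 2, 3, 6 → queue [13, 16, 4, 7, 8, 1, 2, 3, 6]
Visit 13; enqueue 12 → queue [16, 4, 7, 8, 1, 2, 3, 6, 12]
Visit 16 → queue [4, 7, 8, 1, 2, 3, 6, 12]
Visit 4; enqueue 9 → queue [7, 8, 1, 2, 3, 6, 12, 9]
Visit 7 → queue [8, 1, 2, 3, 6, 12, 9]
Visit 8 → queue [1, 2, 3, 6, 12, 9]
Visit 1; enqueue 15 → queue [2, 3, 6, 12, 9, 15]
Visit 2 → queue [3, 6, 12, 9, 15]
Visit 3 → queue [6, 12, 9, 15]
Visit 6; enqueue 11 → queue [12, 9, 15, 11]
Visit 12 → queue [9, 15, 11]
Visit 9 → queue [15, 11]
Visit 15 → queue [11]
Visit 11 → queue []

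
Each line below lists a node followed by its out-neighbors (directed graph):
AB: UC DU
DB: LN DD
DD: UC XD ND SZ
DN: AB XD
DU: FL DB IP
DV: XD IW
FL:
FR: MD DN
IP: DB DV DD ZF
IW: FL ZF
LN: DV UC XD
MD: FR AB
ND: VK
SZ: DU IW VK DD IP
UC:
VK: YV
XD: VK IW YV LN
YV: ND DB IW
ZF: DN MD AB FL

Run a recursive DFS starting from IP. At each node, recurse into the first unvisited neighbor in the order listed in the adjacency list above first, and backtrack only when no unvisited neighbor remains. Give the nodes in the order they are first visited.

Visit IP
IP → DB
DB → LN
LN → DV
DV → XD
XD → VK
VK → YV
YV → ND
YV → IW
IW → FL
IW → ZF
ZF → DN
DN → AB
AB → UC
AB → DU
ZF → MD
MD → FR
DB → DD
DD → SZ

IP DB LN DV XD VK YV ND IW FL ZF DN AB UC DU MD FR DD SZ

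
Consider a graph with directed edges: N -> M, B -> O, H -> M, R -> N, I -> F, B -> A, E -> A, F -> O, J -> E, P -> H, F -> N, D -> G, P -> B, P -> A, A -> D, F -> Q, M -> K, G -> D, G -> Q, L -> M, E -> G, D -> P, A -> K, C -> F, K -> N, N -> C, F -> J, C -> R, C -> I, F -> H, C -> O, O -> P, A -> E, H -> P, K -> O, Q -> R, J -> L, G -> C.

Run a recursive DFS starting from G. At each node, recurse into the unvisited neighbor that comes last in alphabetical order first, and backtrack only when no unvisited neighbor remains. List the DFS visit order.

G Q R N M K O P H B A E D C I F J L

Visit G
G → Q
Q → R
R → N
N → M
M → K
K → O
O → P
P → H
P → B
B → A
A → E
A → D
N → C
C → I
I → F
F → J
J → L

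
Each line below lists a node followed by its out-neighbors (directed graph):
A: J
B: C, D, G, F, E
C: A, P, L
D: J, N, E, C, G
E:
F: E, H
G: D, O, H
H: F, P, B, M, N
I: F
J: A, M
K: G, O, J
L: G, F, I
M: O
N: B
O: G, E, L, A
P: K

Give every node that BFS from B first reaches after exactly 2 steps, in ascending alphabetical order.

Level 0: B
Level 1: C, D, E, F, G
Level 2: A, H, J, L, N, O, P
Level 3: I, K, M

A, H, J, L, N, O, P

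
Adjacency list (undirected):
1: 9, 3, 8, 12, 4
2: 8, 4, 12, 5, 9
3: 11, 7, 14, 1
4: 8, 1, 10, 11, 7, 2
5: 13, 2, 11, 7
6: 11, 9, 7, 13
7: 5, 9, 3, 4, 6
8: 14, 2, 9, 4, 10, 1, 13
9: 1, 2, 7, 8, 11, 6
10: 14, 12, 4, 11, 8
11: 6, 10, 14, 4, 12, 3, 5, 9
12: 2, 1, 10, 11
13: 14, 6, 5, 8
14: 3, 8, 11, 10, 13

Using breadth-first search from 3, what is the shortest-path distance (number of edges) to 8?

Level 0: 3
Level 1: 1, 7, 11, 14
Level 2: 4, 5, 6, 8, 9, 10, 12, 13
Level 3: 2
8 first appears at level 2.

2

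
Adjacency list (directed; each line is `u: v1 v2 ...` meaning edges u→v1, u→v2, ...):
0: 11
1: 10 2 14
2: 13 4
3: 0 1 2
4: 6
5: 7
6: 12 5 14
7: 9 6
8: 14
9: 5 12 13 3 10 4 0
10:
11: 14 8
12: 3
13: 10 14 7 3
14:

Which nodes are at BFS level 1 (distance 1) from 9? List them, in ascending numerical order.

0, 3, 4, 5, 10, 12, 13

Level 0: 9
Level 1: 0, 3, 4, 5, 10, 12, 13
Level 2: 1, 2, 6, 7, 11, 14
Level 3: 8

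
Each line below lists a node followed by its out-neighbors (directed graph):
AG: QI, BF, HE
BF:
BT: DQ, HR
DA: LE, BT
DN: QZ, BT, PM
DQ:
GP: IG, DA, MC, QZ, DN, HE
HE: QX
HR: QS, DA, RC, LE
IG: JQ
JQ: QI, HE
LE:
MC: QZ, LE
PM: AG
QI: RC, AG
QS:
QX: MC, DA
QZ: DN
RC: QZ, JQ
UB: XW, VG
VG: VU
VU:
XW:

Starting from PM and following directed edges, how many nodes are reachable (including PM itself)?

BFS from PM visits: PM, AG, QI, BF, HE, RC, QX, QZ, JQ, MC, DA, DN, LE, BT, DQ, HR, QS
Reachable nodes: 17 of 23 total.

17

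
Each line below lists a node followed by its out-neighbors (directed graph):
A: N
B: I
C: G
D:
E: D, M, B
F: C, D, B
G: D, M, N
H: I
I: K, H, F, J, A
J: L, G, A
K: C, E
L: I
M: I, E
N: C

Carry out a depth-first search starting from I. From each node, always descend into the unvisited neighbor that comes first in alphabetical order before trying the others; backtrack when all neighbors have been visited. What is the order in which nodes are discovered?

Visit I
I → A
A → N
N → C
C → G
G → D
G → M
M → E
E → B
I → F
I → H
I → J
J → L
I → K

I, A, N, C, G, D, M, E, B, F, H, J, L, K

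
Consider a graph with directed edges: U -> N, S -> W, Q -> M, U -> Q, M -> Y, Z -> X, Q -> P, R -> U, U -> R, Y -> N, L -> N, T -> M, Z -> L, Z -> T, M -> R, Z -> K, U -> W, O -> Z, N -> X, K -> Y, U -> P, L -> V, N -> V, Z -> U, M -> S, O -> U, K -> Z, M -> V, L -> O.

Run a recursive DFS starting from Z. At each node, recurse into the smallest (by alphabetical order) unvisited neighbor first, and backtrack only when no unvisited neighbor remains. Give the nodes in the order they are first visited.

Visit Z
Z → K
K → Y
Y → N
N → V
N → X
Z → L
L → O
O → U
U → P
U → Q
Q → M
M → R
M → S
S → W
Z → T

Z -> K -> Y -> N -> V -> X -> L -> O -> U -> P -> Q -> M -> R -> S -> W -> T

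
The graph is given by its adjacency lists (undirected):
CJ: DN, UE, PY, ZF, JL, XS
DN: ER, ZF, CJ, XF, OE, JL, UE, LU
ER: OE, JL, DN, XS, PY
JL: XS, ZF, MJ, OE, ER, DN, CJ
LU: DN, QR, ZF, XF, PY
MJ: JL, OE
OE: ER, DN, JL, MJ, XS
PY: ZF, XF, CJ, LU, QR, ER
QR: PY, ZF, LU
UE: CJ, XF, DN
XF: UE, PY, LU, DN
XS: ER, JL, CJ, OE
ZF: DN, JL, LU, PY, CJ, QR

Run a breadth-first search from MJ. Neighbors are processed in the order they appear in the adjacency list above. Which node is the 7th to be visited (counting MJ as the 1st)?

Visit MJ; enqueue JL, OE → queue [JL, OE]
Visit JL; enqueue XS, ZF, ER, DN, CJ → queue [OE, XS, ZF, ER, DN, CJ]
Visit OE → queue [XS, ZF, ER, DN, CJ]
Visit XS → queue [ZF, ER, DN, CJ]
Visit ZF; enqueue LU, PY, QR → queue [ER, DN, CJ, LU, PY, QR]
Visit ER → queue [DN, CJ, LU, PY, QR]
Visit DN; enqueue XF, UE → queue [CJ, LU, PY, QR, XF, UE]
Visit CJ → queue [LU, PY, QR, XF, UE]
Visit LU → queue [PY, QR, XF, UE]
Visit PY → queue [QR, XF, UE]
Visit QR → queue [XF, UE]
Visit XF → queue [UE]
Visit UE → queue []

Visit order: MJ, JL, OE, XS, ZF, ER, DN, CJ, LU, PY, QR, XF, UE

DN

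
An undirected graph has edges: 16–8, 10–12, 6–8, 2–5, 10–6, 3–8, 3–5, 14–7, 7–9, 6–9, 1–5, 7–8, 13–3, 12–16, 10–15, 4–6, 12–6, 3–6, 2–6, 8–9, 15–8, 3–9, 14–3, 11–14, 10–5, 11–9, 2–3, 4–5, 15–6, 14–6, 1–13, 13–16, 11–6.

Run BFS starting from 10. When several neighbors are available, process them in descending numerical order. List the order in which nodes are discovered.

10, 15, 12, 6, 5, 8, 16, 14, 11, 9, 4, 3, 2, 1, 7, 13

Visit 10; enqueue 15, 12, 6, 5 → queue [15, 12, 6, 5]
Visit 15; enqueue 8 → queue [12, 6, 5, 8]
Visit 12; enqueue 16 → queue [6, 5, 8, 16]
Visit 6; enqueue 14, 11, 9, 4, 3, 2 → queue [5, 8, 16, 14, 11, 9, 4, 3, 2]
Visit 5; enqueue 1 → queue [8, 16, 14, 11, 9, 4, 3, 2, 1]
Visit 8; enqueue 7 → queue [16, 14, 11, 9, 4, 3, 2, 1, 7]
Visit 16; enqueue 13 → queue [14, 11, 9, 4, 3, 2, 1, 7, 13]
Visit 14 → queue [11, 9, 4, 3, 2, 1, 7, 13]
Visit 11 → queue [9, 4, 3, 2, 1, 7, 13]
Visit 9 → queue [4, 3, 2, 1, 7, 13]
Visit 4 → queue [3, 2, 1, 7, 13]
Visit 3 → queue [2, 1, 7, 13]
Visit 2 → queue [1, 7, 13]
Visit 1 → queue [7, 13]
Visit 7 → queue [13]
Visit 13 → queue []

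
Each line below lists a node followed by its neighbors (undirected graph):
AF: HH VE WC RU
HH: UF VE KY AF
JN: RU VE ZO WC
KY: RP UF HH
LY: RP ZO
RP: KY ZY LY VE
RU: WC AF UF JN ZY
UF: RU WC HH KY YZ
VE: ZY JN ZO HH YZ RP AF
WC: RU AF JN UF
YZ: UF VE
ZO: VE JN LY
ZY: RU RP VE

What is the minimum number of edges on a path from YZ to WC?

2

Level 0: YZ
Level 1: UF, VE
Level 2: AF, HH, JN, KY, RP, RU, WC, ZO, ZY
Level 3: LY
WC first appears at level 2.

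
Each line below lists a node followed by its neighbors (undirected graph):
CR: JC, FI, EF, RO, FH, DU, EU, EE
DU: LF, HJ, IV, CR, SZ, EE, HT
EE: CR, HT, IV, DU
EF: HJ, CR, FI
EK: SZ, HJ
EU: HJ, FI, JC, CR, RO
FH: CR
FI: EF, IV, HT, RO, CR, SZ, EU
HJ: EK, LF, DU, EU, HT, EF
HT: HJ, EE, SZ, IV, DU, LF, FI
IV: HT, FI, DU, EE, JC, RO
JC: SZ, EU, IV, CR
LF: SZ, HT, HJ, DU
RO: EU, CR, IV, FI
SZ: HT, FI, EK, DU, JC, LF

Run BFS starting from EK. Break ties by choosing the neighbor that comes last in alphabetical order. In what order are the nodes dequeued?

Visit EK; enqueue SZ, HJ → queue [SZ, HJ]
Visit SZ; enqueue LF, JC, HT, FI, DU → queue [HJ, LF, JC, HT, FI, DU]
Visit HJ; enqueue EU, EF → queue [LF, JC, HT, FI, DU, EU, EF]
Visit LF → queue [JC, HT, FI, DU, EU, EF]
Visit JC; enqueue IV, CR → queue [HT, FI, DU, EU, EF, IV, CR]
Visit HT; enqueue EE → queue [FI, DU, EU, EF, IV, CR, EE]
Visit FI; enqueue RO → queue [DU, EU, EF, IV, CR, EE, RO]
Visit DU → queue [EU, EF, IV, CR, EE, RO]
Visit EU → queue [EF, IV, CR, EE, RO]
Visit EF → queue [IV, CR, EE, RO]
Visit IV → queue [CR, EE, RO]
Visit CR; enqueue FH → queue [EE, RO, FH]
Visit EE → queue [RO, FH]
Visit RO → queue [FH]
Visit FH → queue []

EK → SZ → HJ → LF → JC → HT → FI → DU → EU → EF → IV → CR → EE → RO → FH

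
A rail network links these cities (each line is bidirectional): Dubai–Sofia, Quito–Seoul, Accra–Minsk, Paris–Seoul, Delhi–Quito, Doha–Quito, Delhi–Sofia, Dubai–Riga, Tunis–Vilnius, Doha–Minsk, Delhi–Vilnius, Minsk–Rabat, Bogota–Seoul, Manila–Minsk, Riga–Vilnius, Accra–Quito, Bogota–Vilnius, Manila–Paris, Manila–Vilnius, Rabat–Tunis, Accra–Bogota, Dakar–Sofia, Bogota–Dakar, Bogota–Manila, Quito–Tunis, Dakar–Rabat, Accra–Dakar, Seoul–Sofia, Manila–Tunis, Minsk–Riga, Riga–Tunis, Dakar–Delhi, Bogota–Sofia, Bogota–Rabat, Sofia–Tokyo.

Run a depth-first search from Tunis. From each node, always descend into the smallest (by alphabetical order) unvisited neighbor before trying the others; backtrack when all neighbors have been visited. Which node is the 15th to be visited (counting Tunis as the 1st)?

Paris

Visit Tunis
Tunis → Manila
Manila → Bogota
Bogota → Accra
Accra → Dakar
Dakar → Delhi
Delhi → Quito
Quito → Doha
Doha → Minsk
Minsk → Rabat
Minsk → Riga
Riga → Dubai
Dubai → Sofia
Sofia → Seoul
Seoul → Paris
Sofia → Tokyo
Riga → Vilnius

Visit order: Tunis, Manila, Bogota, Accra, Dakar, Delhi, Quito, Doha, Minsk, Rabat, Riga, Dubai, Sofia, Seoul, Paris, Tokyo, Vilnius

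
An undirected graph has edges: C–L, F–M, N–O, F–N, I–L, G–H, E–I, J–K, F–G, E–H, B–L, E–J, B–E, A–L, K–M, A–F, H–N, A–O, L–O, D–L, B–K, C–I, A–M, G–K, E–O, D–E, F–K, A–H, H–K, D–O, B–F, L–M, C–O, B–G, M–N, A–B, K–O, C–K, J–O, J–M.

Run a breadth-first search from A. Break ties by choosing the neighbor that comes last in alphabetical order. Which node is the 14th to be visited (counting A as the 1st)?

Visit A; enqueue O, M, L, H, F, B → queue [O, M, L, H, F, B]
Visit O; enqueue N, K, J, E, D, C → queue [M, L, H, F, B, N, K, J, E, D, C]
Visit M → queue [L, H, F, B, N, K, J, E, D, C]
Visit L; enqueue I → queue [H, F, B, N, K, J, E, D, C, I]
Visit H; enqueue G → queue [F, B, N, K, J, E, D, C, I, G]
Visit F → queue [B, N, K, J, E, D, C, I, G]
Visit B → queue [N, K, J, E, D, C, I, G]
Visit N → queue [K, J, E, D, C, I, G]
Visit K → queue [J, E, D, C, I, G]
Visit J → queue [E, D, C, I, G]
Visit E → queue [D, C, I, G]
Visit D → queue [C, I, G]
Visit C → queue [I, G]
Visit I → queue [G]
Visit G → queue []

Visit order: A, O, M, L, H, F, B, N, K, J, E, D, C, I, G

I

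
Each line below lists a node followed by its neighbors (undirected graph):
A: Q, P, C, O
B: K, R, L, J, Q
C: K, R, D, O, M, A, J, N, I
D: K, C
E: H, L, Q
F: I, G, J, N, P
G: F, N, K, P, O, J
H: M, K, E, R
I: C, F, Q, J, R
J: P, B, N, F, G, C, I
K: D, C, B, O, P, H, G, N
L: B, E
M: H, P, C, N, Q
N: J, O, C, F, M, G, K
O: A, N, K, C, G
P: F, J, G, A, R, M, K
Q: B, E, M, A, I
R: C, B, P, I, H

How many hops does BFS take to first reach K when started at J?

Level 0: J
Level 1: B, C, F, G, I, N, P
Level 2: A, D, K, L, M, O, Q, R
Level 3: E, H
K first appears at level 2.

2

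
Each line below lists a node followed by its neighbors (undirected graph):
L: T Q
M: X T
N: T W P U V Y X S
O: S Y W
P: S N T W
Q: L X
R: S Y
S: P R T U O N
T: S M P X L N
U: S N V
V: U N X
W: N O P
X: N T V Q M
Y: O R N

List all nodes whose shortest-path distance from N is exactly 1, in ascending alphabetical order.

P, S, T, U, V, W, X, Y

Level 0: N
Level 1: P, S, T, U, V, W, X, Y
Level 2: L, M, O, Q, R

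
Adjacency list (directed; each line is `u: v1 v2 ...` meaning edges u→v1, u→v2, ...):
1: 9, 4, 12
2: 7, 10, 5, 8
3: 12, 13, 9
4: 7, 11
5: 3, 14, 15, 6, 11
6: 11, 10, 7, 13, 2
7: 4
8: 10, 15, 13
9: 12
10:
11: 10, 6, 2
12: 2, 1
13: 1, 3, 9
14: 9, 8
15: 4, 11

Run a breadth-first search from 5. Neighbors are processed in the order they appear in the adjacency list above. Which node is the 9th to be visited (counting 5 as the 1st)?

Visit 5; enqueue 3, 14, 15, 6, 11 → queue [3, 14, 15, 6, 11]
Visit 3; enqueue 12, 13, 9 → queue [14, 15, 6, 11, 12, 13, 9]
Visit 14; enqueue 8 → queue [15, 6, 11, 12, 13, 9, 8]
Visit 15; enqueue 4 → queue [6, 11, 12, 13, 9, 8, 4]
Visit 6; enqueue 10, 7, 2 → queue [11, 12, 13, 9, 8, 4, 10, 7, 2]
Visit 11 → queue [12, 13, 9, 8, 4, 10, 7, 2]
Visit 12; enqueue 1 → queue [13, 9, 8, 4, 10, 7, 2, 1]
Visit 13 → queue [9, 8, 4, 10, 7, 2, 1]
Visit 9 → queue [8, 4, 10, 7, 2, 1]
Visit 8 → queue [4, 10, 7, 2, 1]
Visit 4 → queue [10, 7, 2, 1]
Visit 10 → queue [7, 2, 1]
Visit 7 → queue [2, 1]
Visit 2 → queue [1]
Visit 1 → queue []

Visit order: 5, 3, 14, 15, 6, 11, 12, 13, 9, 8, 4, 10, 7, 2, 1

9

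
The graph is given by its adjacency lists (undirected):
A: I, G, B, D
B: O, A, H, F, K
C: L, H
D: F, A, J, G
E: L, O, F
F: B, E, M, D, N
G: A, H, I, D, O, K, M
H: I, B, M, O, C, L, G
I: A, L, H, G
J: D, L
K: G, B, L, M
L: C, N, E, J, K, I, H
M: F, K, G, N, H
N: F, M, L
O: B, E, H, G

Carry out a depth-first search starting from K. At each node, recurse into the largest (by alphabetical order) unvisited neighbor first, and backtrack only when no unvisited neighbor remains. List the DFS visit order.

Visit K
K → M
M → N
N → L
L → J
J → D
D → G
G → O
O → H
H → I
I → A
A → B
B → F
F → E
H → C

K -> M -> N -> L -> J -> D -> G -> O -> H -> I -> A -> B -> F -> E -> C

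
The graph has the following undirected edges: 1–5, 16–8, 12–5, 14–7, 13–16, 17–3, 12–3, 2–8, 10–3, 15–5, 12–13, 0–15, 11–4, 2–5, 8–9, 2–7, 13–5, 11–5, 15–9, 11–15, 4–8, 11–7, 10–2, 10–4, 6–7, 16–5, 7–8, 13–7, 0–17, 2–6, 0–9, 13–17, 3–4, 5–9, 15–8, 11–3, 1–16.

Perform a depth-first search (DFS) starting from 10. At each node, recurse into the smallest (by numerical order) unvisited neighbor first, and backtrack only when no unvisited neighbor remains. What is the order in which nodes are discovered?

10 -> 2 -> 5 -> 1 -> 16 -> 8 -> 4 -> 3 -> 11 -> 7 -> 6 -> 13 -> 12 -> 17 -> 0 -> 9 -> 15 -> 14

Visit 10
10 → 2
2 → 5
5 → 1
1 → 16
16 → 8
8 → 4
4 → 3
3 → 11
11 → 7
7 → 6
7 → 13
13 → 12
13 → 17
17 → 0
0 → 9
9 → 15
7 → 14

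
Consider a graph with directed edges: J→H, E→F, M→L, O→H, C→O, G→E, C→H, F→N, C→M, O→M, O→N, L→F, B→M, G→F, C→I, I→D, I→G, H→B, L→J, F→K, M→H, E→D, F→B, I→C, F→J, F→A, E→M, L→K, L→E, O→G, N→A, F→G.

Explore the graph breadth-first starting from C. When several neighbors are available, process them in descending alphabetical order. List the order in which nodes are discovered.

C → O → M → I → H → N → G → L → D → B → A → F → E → K → J

Visit C; enqueue O, M, I, H → queue [O, M, I, H]
Visit O; enqueue N, G → queue [M, I, H, N, G]
Visit M; enqueue L → queue [I, H, N, G, L]
Visit I; enqueue D → queue [H, N, G, L, D]
Visit H; enqueue B → queue [N, G, L, D, B]
Visit N; enqueue A → queue [G, L, D, B, A]
Visit G; enqueue F, E → queue [L, D, B, A, F, E]
Visit L; enqueue K, J → queue [D, B, A, F, E, K, J]
Visit D → queue [B, A, F, E, K, J]
Visit B → queue [A, F, E, K, J]
Visit A → queue [F, E, K, J]
Visit F → queue [E, K, J]
Visit E → queue [K, J]
Visit K → queue [J]
Visit J → queue []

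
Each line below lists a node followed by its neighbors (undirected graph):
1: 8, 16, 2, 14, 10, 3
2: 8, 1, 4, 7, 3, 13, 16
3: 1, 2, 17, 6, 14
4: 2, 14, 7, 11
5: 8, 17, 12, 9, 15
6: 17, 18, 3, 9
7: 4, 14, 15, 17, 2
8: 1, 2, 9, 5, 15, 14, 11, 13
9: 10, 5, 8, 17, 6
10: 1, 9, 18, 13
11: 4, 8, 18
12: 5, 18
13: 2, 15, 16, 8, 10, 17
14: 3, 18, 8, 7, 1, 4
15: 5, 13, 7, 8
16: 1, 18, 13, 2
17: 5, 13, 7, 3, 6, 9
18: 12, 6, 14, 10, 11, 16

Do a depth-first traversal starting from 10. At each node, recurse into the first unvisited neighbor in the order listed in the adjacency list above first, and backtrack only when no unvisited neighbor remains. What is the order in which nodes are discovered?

Visit 10
10 → 1
1 → 8
8 → 2
2 → 4
4 → 14
14 → 3
3 → 17
17 → 5
5 → 12
12 → 18
18 → 6
6 → 9
18 → 11
18 → 16
16 → 13
13 → 15
15 → 7

10 1 8 2 4 14 3 17 5 12 18 6 9 11 16 13 15 7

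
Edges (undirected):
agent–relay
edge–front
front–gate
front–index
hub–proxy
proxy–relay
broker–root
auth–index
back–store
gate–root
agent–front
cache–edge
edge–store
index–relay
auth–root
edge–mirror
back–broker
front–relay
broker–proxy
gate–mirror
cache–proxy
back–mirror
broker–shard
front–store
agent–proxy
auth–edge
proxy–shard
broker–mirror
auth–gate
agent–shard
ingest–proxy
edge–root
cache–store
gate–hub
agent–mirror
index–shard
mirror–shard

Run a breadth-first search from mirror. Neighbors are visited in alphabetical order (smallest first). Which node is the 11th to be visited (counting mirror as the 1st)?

store

Visit mirror; enqueue agent, back, broker, edge, gate, shard → queue [agent, back, broker, edge, gate, shard]
Visit agent; enqueue front, proxy, relay → queue [back, broker, edge, gate, shard, front, proxy, relay]
Visit back; enqueue store → queue [broker, edge, gate, shard, front, proxy, relay, store]
Visit broker; enqueue root → queue [edge, gate, shard, front, proxy, relay, store, root]
Visit edge; enqueue auth, cache → queue [gate, shard, front, proxy, relay, store, root, auth, cache]
Visit gate; enqueue hub → queue [shard, front, proxy, relay, store, root, auth, cache, hub]
Visit shard; enqueue index → queue [front, proxy, relay, store, root, auth, cache, hub, index]
Visit front → queue [proxy, relay, store, root, auth, cache, hub, index]
Visit proxy; enqueue ingest → queue [relay, store, root, auth, cache, hub, index, ingest]
Visit relay → queue [store, root, auth, cache, hub, index, ingest]
Visit store → queue [root, auth, cache, hub, index, ingest]
Visit root → queue [auth, cache, hub, index, ingest]
Visit auth → queue [cache, hub, index, ingest]
Visit cache → queue [hub, index, ingest]
Visit hub → queue [index, ingest]
Visit index → queue [ingest]
Visit ingest → queue []

Visit order: mirror, agent, back, broker, edge, gate, shard, front, proxy, relay, store, root, auth, cache, hub, index, ingest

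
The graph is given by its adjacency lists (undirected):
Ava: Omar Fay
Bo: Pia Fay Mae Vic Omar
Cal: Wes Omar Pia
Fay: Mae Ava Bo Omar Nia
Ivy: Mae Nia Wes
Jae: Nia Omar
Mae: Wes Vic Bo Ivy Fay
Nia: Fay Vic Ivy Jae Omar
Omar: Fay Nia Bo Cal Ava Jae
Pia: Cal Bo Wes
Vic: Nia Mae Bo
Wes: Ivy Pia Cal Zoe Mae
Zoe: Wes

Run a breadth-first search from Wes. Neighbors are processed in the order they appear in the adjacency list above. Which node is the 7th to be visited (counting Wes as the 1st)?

Nia

Visit Wes; enqueue Ivy, Pia, Cal, Zoe, Mae → queue [Ivy, Pia, Cal, Zoe, Mae]
Visit Ivy; enqueue Nia → queue [Pia, Cal, Zoe, Mae, Nia]
Visit Pia; enqueue Bo → queue [Cal, Zoe, Mae, Nia, Bo]
Visit Cal; enqueue Omar → queue [Zoe, Mae, Nia, Bo, Omar]
Visit Zoe → queue [Mae, Nia, Bo, Omar]
Visit Mae; enqueue Vic, Fay → queue [Nia, Bo, Omar, Vic, Fay]
Visit Nia; enqueue Jae → queue [Bo, Omar, Vic, Fay, Jae]
Visit Bo → queue [Omar, Vic, Fay, Jae]
Visit Omar; enqueue Ava → queue [Vic, Fay, Jae, Ava]
Visit Vic → queue [Fay, Jae, Ava]
Visit Fay → queue [Jae, Ava]
Visit Jae → queue [Ava]
Visit Ava → queue []

Visit order: Wes, Ivy, Pia, Cal, Zoe, Mae, Nia, Bo, Omar, Vic, Fay, Jae, Ava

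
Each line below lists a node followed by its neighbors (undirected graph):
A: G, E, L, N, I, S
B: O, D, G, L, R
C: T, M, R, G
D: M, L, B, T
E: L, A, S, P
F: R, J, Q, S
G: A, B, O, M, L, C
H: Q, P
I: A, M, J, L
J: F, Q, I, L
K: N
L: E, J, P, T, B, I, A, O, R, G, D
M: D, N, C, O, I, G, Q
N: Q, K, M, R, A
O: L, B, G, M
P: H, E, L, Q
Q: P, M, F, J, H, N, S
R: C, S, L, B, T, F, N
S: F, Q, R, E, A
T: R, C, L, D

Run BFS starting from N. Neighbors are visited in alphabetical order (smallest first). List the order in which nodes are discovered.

Visit N; enqueue A, K, M, Q, R → queue [A, K, M, Q, R]
Visit A; enqueue E, G, I, L, S → queue [K, M, Q, R, E, G, I, L, S]
Visit K → queue [M, Q, R, E, G, I, L, S]
Visit M; enqueue C, D, O → queue [Q, R, E, G, I, L, S, C, D, O]
Visit Q; enqueue F, H, J, P → queue [R, E, G, I, L, S, C, D, O, F, H, J, P]
Visit R; enqueue B, T → queue [E, G, I, L, S, C, D, O, F, H, J, P, B, T]
Visit E → queue [G, I, L, S, C, D, O, F, H, J, P, B, T]
Visit G → queue [I, L, S, C, D, O, F, H, J, P, B, T]
Visit I → queue [L, S, C, D, O, F, H, J, P, B, T]
Visit L → queue [S, C, D, O, F, H, J, P, B, T]
Visit S → queue [C, D, O, F, H, J, P, B, T]
Visit C → queue [D, O, F, H, J, P, B, T]
Visit D → queue [O, F, H, J, P, B, T]
Visit O → queue [F, H, J, P, B, T]
Visit F → queue [H, J, P, B, T]
Visit H → queue [J, P, B, T]
Visit J → queue [P, B, T]
Visit P → queue [B, T]
Visit B → queue [T]
Visit T → queue []

N, A, K, M, Q, R, E, G, I, L, S, C, D, O, F, H, J, P, B, T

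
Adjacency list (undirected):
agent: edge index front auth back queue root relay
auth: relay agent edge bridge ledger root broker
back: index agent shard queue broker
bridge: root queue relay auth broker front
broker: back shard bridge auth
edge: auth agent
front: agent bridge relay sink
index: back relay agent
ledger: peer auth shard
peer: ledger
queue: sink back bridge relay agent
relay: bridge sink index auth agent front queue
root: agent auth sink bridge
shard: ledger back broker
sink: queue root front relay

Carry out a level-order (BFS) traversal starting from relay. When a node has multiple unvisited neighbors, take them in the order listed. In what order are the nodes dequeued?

relay, bridge, sink, index, auth, agent, front, queue, root, broker, back, edge, ledger, shard, peer

Visit relay; enqueue bridge, sink, index, auth, agent, front, queue → queue [bridge, sink, index, auth, agent, front, queue]
Visit bridge; enqueue root, broker → queue [sink, index, auth, agent, front, queue, root, broker]
Visit sink → queue [index, auth, agent, front, queue, root, broker]
Visit index; enqueue back → queue [auth, agent, front, queue, root, broker, back]
Visit auth; enqueue edge, ledger → queue [agent, front, queue, root, broker, back, edge, ledger]
Visit agent → queue [front, queue, root, broker, back, edge, ledger]
Visit front → queue [queue, root, broker, back, edge, ledger]
Visit queue → queue [root, broker, back, edge, ledger]
Visit root → queue [broker, back, edge, ledger]
Visit broker; enqueue shard → queue [back, edge, ledger, shard]
Visit back → queue [edge, ledger, shard]
Visit edge → queue [ledger, shard]
Visit ledger; enqueue peer → queue [shard, peer]
Visit shard → queue [peer]
Visit peer → queue []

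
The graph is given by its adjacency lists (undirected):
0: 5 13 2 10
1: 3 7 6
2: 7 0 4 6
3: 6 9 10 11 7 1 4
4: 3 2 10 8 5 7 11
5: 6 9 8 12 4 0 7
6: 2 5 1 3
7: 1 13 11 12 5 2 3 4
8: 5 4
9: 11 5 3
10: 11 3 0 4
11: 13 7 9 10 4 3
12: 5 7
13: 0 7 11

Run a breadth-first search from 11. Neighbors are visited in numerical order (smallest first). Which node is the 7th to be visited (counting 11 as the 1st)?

13

Visit 11; enqueue 3, 4, 7, 9, 10, 13 → queue [3, 4, 7, 9, 10, 13]
Visit 3; enqueue 1, 6 → queue [4, 7, 9, 10, 13, 1, 6]
Visit 4; enqueue 2, 5, 8 → queue [7, 9, 10, 13, 1, 6, 2, 5, 8]
Visit 7; enqueue 12 → queue [9, 10, 13, 1, 6, 2, 5, 8, 12]
Visit 9 → queue [10, 13, 1, 6, 2, 5, 8, 12]
Visit 10; enqueue 0 → queue [13, 1, 6, 2, 5, 8, 12, 0]
Visit 13 → queue [1, 6, 2, 5, 8, 12, 0]
Visit 1 → queue [6, 2, 5, 8, 12, 0]
Visit 6 → queue [2, 5, 8, 12, 0]
Visit 2 → queue [5, 8, 12, 0]
Visit 5 → queue [8, 12, 0]
Visit 8 → queue [12, 0]
Visit 12 → queue [0]
Visit 0 → queue []

Visit order: 11, 3, 4, 7, 9, 10, 13, 1, 6, 2, 5, 8, 12, 0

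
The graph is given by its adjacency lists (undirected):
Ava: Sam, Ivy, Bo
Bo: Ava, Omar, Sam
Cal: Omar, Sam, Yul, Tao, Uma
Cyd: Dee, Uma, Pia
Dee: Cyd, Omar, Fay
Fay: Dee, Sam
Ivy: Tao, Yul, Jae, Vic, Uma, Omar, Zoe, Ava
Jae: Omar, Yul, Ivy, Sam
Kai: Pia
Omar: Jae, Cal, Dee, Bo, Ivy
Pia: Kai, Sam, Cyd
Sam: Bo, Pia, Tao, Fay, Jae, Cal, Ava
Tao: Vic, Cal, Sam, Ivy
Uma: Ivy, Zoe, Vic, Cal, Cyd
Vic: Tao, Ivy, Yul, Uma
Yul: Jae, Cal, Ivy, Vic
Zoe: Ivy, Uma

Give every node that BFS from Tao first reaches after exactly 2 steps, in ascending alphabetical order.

Ava, Bo, Fay, Jae, Omar, Pia, Uma, Yul, Zoe

Level 0: Tao
Level 1: Cal, Ivy, Sam, Vic
Level 2: Ava, Bo, Fay, Jae, Omar, Pia, Uma, Yul, Zoe
Level 3: Cyd, Dee, Kai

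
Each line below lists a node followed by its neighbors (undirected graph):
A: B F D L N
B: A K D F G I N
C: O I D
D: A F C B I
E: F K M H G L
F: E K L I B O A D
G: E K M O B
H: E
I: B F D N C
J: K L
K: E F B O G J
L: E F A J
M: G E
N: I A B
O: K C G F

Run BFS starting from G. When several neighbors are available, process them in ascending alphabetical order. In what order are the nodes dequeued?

G -> B -> E -> K -> M -> O -> A -> D -> F -> I -> N -> H -> L -> J -> C

Visit G; enqueue B, E, K, M, O → queue [B, E, K, M, O]
Visit B; enqueue A, D, F, I, N → queue [E, K, M, O, A, D, F, I, N]
Visit E; enqueue H, L → queue [K, M, O, A, D, F, I, N, H, L]
Visit K; enqueue J → queue [M, O, A, D, F, I, N, H, L, J]
Visit M → queue [O, A, D, F, I, N, H, L, J]
Visit O; enqueue C → queue [A, D, F, I, N, H, L, J, C]
Visit A → queue [D, F, I, N, H, L, J, C]
Visit D → queue [F, I, N, H, L, J, C]
Visit F → queue [I, N, H, L, J, C]
Visit I → queue [N, H, L, J, C]
Visit N → queue [H, L, J, C]
Visit H → queue [L, J, C]
Visit L → queue [J, C]
Visit J → queue [C]
Visit C → queue []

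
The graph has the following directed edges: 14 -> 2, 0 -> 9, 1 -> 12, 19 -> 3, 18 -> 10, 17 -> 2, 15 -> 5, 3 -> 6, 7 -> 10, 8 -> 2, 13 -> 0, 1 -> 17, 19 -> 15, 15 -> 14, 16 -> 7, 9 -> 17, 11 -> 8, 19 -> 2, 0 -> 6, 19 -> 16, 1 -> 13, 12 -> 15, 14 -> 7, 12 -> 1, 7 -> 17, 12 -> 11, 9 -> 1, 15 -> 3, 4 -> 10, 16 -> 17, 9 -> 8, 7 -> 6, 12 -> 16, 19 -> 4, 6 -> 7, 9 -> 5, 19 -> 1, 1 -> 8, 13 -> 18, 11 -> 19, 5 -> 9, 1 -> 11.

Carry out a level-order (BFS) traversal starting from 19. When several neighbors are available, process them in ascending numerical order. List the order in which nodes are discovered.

Visit 19; enqueue 1, 2, 3, 4, 15, 16 → queue [1, 2, 3, 4, 15, 16]
Visit 1; enqueue 8, 11, 12, 13, 17 → queue [2, 3, 4, 15, 16, 8, 11, 12, 13, 17]
Visit 2 → queue [3, 4, 15, 16, 8, 11, 12, 13, 17]
Visit 3; enqueue 6 → queue [4, 15, 16, 8, 11, 12, 13, 17, 6]
Visit 4; enqueue 10 → queue [15, 16, 8, 11, 12, 13, 17, 6, 10]
Visit 15; enqueue 5, 14 → queue [16, 8, 11, 12, 13, 17, 6, 10, 5, 14]
Visit 16; enqueue 7 → queue [8, 11, 12, 13, 17, 6, 10, 5, 14, 7]
Visit 8 → queue [11, 12, 13, 17, 6, 10, 5, 14, 7]
Visit 11 → queue [12, 13, 17, 6, 10, 5, 14, 7]
Visit 12 → queue [13, 17, 6, 10, 5, 14, 7]
Visit 13; enqueue 0, 18 → queue [17, 6, 10, 5, 14, 7, 0, 18]
Visit 17 → queue [6, 10, 5, 14, 7, 0, 18]
Visit 6 → queue [10, 5, 14, 7, 0, 18]
Visit 10 → queue [5, 14, 7, 0, 18]
Visit 5; enqueue 9 → queue [14, 7, 0, 18, 9]
Visit 14 → queue [7, 0, 18, 9]
Visit 7 → queue [0, 18, 9]
Visit 0 → queue [18, 9]
Visit 18 → queue [9]
Visit 9 → queue []

19, 1, 2, 3, 4, 15, 16, 8, 11, 12, 13, 17, 6, 10, 5, 14, 7, 0, 18, 9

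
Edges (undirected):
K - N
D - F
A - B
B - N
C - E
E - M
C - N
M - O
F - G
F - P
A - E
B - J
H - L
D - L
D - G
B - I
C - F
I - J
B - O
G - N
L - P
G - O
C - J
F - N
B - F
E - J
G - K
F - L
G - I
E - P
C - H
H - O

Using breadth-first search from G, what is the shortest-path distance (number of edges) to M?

2

Level 0: G
Level 1: D, F, I, K, N, O
Level 2: B, C, H, J, L, M, P
Level 3: A, E
M first appears at level 2.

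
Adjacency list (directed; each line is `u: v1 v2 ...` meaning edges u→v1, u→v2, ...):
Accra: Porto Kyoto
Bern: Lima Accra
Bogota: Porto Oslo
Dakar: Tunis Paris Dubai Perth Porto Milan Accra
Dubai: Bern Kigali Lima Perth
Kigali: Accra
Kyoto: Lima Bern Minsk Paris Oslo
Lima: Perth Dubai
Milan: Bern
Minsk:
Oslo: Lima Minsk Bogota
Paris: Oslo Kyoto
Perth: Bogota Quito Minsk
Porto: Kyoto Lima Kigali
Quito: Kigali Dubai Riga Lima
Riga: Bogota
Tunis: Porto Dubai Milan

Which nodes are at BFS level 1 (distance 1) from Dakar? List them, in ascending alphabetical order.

Level 0: Dakar
Level 1: Accra, Dubai, Milan, Paris, Perth, Porto, Tunis
Level 2: Bern, Bogota, Kigali, Kyoto, Lima, Minsk, Oslo, Quito
Level 3: Riga

Accra, Dubai, Milan, Paris, Perth, Porto, Tunis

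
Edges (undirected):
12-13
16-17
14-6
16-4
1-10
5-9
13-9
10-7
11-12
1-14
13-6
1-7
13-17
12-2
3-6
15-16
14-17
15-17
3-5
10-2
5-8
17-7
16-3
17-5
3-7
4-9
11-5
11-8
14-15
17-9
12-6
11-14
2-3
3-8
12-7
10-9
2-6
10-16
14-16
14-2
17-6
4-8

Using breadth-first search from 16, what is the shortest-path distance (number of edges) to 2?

Level 0: 16
Level 1: 3, 4, 10, 14, 15, 17
Level 2: 1, 2, 5, 6, 7, 8, 9, 11, 13
Level 3: 12
2 first appears at level 2.

2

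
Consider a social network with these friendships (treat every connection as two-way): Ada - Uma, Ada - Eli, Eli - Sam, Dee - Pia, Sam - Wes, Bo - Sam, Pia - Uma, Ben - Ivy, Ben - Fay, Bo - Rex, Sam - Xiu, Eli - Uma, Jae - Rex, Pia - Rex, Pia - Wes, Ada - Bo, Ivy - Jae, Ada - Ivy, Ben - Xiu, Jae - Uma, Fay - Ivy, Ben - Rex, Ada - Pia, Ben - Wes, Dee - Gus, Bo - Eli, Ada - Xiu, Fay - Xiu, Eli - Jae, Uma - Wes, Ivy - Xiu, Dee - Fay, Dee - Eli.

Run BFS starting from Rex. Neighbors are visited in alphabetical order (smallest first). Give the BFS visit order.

Rex, Ben, Bo, Jae, Pia, Fay, Ivy, Wes, Xiu, Ada, Eli, Sam, Uma, Dee, Gus

Visit Rex; enqueue Ben, Bo, Jae, Pia → queue [Ben, Bo, Jae, Pia]
Visit Ben; enqueue Fay, Ivy, Wes, Xiu → queue [Bo, Jae, Pia, Fay, Ivy, Wes, Xiu]
Visit Bo; enqueue Ada, Eli, Sam → queue [Jae, Pia, Fay, Ivy, Wes, Xiu, Ada, Eli, Sam]
Visit Jae; enqueue Uma → queue [Pia, Fay, Ivy, Wes, Xiu, Ada, Eli, Sam, Uma]
Visit Pia; enqueue Dee → queue [Fay, Ivy, Wes, Xiu, Ada, Eli, Sam, Uma, Dee]
Visit Fay → queue [Ivy, Wes, Xiu, Ada, Eli, Sam, Uma, Dee]
Visit Ivy → queue [Wes, Xiu, Ada, Eli, Sam, Uma, Dee]
Visit Wes → queue [Xiu, Ada, Eli, Sam, Uma, Dee]
Visit Xiu → queue [Ada, Eli, Sam, Uma, Dee]
Visit Ada → queue [Eli, Sam, Uma, Dee]
Visit Eli → queue [Sam, Uma, Dee]
Visit Sam → queue [Uma, Dee]
Visit Uma → queue [Dee]
Visit Dee; enqueue Gus → queue [Gus]
Visit Gus → queue []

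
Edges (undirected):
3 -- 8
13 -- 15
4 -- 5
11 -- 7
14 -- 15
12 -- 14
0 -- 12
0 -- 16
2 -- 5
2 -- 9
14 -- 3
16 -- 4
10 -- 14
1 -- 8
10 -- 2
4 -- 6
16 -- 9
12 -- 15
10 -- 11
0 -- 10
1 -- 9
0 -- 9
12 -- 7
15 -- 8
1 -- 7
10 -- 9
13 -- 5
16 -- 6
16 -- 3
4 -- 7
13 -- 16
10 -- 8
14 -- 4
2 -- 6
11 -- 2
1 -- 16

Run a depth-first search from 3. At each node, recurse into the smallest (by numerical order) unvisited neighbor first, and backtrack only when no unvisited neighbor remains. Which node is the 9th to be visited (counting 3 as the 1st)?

Visit 3
3 → 8
8 → 1
1 → 7
7 → 4
4 → 5
5 → 2
2 → 6
6 → 16
16 → 0
0 → 9
9 → 10
10 → 11
10 → 14
14 → 12
12 → 15
15 → 13

Visit order: 3, 8, 1, 7, 4, 5, 2, 6, 16, 0, 9, 10, 11, 14, 12, 15, 13

16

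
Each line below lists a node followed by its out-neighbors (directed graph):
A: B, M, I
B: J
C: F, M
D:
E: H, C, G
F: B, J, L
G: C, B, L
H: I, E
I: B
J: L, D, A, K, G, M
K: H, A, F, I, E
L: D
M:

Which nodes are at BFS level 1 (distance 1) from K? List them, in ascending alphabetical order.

A, E, F, H, I

Level 0: K
Level 1: A, E, F, H, I
Level 2: B, C, G, J, L, M
Level 3: D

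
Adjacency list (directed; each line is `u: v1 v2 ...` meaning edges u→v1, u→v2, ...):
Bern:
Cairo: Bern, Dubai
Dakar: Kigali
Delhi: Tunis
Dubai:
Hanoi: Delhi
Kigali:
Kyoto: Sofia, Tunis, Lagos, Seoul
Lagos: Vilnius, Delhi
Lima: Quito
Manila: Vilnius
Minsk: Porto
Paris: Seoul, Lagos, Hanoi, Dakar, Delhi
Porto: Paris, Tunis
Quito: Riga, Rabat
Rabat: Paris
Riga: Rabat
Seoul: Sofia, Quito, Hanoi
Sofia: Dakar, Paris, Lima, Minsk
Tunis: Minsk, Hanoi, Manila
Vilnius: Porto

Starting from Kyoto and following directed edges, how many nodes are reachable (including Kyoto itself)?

18

BFS from Kyoto visits: Kyoto, Sofia, Tunis, Lagos, Seoul, Dakar, Paris, Lima, Minsk, Hanoi, Manila, Vilnius, Delhi, Quito, Kigali, Porto, Riga, Rabat
Reachable nodes: 18 of 21 total.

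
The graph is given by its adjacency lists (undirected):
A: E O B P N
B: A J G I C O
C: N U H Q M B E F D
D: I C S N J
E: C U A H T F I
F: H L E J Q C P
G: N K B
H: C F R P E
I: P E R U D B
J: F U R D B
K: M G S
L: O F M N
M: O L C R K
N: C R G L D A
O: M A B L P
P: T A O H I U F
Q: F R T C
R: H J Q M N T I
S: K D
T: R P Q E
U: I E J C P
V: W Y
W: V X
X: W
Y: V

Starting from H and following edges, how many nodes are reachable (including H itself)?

BFS from H visits: H, C, F, R, P, E, N, U, Q, M, B, D, L, J, T, I, A, O, G, K, S
Reachable nodes: 21 of 25 total.

21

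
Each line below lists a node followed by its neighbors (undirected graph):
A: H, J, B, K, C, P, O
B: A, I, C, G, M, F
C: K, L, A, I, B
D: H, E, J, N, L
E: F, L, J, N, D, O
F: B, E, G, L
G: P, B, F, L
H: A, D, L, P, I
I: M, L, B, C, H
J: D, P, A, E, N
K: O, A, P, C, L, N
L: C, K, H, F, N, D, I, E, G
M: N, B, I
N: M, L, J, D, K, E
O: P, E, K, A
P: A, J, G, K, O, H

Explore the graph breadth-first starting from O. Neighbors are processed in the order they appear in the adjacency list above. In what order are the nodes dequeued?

O -> P -> E -> K -> A -> J -> G -> H -> F -> L -> N -> D -> C -> B -> I -> M

Visit O; enqueue P, E, K, A → queue [P, E, K, A]
Visit P; enqueue J, G, H → queue [E, K, A, J, G, H]
Visit E; enqueue F, L, N, D → queue [K, A, J, G, H, F, L, N, D]
Visit K; enqueue C → queue [A, J, G, H, F, L, N, D, C]
Visit A; enqueue B → queue [J, G, H, F, L, N, D, C, B]
Visit J → queue [G, H, F, L, N, D, C, B]
Visit G → queue [H, F, L, N, D, C, B]
Visit H; enqueue I → queue [F, L, N, D, C, B, I]
Visit F → queue [L, N, D, C, B, I]
Visit L → queue [N, D, C, B, I]
Visit N; enqueue M → queue [D, C, B, I, M]
Visit D → queue [C, B, I, M]
Visit C → queue [B, I, M]
Visit B → queue [I, M]
Visit I → queue [M]
Visit M → queue []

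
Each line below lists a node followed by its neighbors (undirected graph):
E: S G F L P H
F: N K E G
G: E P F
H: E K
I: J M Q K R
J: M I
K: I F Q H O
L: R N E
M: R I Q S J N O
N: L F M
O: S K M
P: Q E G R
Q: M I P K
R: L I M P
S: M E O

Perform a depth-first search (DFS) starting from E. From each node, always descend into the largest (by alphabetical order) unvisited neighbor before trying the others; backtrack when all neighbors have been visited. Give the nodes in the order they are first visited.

E S O M R P Q K I J H F N L G

Visit E
E → S
S → O
O → M
M → R
R → P
P → Q
Q → K
K → I
I → J
K → H
K → F
F → N
N → L
F → G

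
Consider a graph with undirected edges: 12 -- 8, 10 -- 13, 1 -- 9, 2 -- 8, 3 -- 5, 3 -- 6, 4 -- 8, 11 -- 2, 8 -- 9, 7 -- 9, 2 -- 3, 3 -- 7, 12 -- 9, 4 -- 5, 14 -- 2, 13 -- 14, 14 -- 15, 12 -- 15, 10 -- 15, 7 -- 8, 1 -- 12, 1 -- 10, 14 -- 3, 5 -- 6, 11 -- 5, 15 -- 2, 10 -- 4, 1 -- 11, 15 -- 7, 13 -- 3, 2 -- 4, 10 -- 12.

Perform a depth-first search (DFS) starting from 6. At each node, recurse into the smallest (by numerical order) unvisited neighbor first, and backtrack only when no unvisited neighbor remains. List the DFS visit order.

Visit 6
6 → 3
3 → 2
2 → 4
4 → 5
5 → 11
11 → 1
1 → 9
9 → 7
7 → 8
8 → 12
12 → 10
10 → 13
13 → 14
14 → 15

6, 3, 2, 4, 5, 11, 1, 9, 7, 8, 12, 10, 13, 14, 15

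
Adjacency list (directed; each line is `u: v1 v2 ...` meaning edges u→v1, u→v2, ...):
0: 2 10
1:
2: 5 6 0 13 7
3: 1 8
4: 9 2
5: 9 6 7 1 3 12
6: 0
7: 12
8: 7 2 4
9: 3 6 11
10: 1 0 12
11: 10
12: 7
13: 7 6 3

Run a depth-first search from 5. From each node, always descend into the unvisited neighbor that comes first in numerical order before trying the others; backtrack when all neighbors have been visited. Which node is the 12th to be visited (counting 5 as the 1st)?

4

Visit 5
5 → 1
5 → 3
3 → 8
8 → 2
2 → 0
0 → 10
10 → 12
12 → 7
2 → 6
2 → 13
8 → 4
4 → 9
9 → 11

Visit order: 5, 1, 3, 8, 2, 0, 10, 12, 7, 6, 13, 4, 9, 11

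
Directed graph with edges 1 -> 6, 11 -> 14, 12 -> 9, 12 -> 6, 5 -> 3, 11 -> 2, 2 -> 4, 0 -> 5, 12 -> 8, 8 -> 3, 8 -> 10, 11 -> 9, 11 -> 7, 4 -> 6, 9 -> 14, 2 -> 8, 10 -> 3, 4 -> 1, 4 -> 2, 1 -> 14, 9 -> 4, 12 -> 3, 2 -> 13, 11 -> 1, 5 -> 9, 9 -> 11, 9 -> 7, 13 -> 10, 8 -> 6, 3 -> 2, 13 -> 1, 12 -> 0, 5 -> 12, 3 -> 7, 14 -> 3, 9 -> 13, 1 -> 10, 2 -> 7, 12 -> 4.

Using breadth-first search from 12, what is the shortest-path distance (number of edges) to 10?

Level 0: 12
Level 1: 0, 3, 4, 6, 8, 9
Level 2: 1, 2, 5, 7, 10, 11, 13, 14
10 first appears at level 2.

2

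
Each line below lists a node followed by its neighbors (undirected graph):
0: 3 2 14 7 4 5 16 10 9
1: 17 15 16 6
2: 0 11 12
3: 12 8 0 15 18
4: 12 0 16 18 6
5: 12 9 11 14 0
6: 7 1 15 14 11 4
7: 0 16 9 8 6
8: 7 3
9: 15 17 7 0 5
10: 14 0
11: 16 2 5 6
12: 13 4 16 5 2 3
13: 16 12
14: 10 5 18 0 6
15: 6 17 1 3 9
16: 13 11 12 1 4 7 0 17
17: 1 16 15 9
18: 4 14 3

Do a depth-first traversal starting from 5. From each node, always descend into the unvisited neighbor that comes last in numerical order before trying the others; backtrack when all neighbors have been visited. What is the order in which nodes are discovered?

5, 14, 18, 4, 16, 17, 15, 9, 7, 8, 3, 12, 13, 2, 11, 6, 1, 0, 10

Visit 5
5 → 14
14 → 18
18 → 4
4 → 16
16 → 17
17 → 15
15 → 9
9 → 7
7 → 8
8 → 3
3 → 12
12 → 13
12 → 2
2 → 11
11 → 6
6 → 1
2 → 0
0 → 10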